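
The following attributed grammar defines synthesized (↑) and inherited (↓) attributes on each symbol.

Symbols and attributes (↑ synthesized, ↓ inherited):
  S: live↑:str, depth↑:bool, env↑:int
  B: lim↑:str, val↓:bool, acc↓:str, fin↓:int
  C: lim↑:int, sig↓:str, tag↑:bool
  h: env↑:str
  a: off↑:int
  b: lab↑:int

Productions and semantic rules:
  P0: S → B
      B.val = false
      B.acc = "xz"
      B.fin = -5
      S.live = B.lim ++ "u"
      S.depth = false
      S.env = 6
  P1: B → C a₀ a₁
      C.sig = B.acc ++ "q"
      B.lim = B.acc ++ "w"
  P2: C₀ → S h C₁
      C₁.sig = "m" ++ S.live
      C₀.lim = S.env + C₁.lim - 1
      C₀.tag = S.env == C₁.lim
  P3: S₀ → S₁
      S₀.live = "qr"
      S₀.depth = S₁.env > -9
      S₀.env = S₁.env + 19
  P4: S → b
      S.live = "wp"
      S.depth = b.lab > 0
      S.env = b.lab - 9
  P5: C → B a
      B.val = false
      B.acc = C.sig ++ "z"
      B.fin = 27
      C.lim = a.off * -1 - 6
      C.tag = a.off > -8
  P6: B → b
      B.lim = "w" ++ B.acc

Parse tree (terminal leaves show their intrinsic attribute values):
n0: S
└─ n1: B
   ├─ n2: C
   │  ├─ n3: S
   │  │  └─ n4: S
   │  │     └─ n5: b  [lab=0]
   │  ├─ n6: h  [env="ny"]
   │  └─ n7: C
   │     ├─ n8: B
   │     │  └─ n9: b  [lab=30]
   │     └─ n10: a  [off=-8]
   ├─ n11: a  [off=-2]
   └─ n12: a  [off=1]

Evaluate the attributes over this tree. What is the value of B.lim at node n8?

"wmqrz"

1. n1.val = false  [false]
2. n1.acc = "xz"  ["xz"]
3. n1.fin = -5  [-5]
4. n2.sig = "xzq"  [B.acc ++ "q"]
5. n5.lab = 0  [terminal]
6. n4.live = "wp"  ["wp"]
7. n4.depth = false  [b.lab > 0]
8. n4.env = -9  [b.lab - 9]
9. n3.live = "qr"  ["qr"]
10. n3.depth = false  [S₁.env > -9]
11. n3.env = 10  [S₁.env + 19]
12. n6.env = "ny"  [terminal]
13. n7.sig = "mqr"  ["m" ++ S.live]
14. n8.val = false  [false]
15. n8.acc = "mqrz"  [C.sig ++ "z"]
16. n8.fin = 27  [27]
17. n9.lab = 30  [terminal]
18. n8.lim = "wmqrz"  ["w" ++ B.acc]
19. n10.off = -8  [terminal]
20. n7.lim = 2  [a.off * -1 - 6]
21. n7.tag = false  [a.off > -8]
22. n2.lim = 11  [S.env + C₁.lim - 1]
23. n2.tag = false  [S.env == C₁.lim]
24. n11.off = -2  [terminal]
25. n12.off = 1  [terminal]
26. n1.lim = "xzw"  [B.acc ++ "w"]
27. n0.live = "xzwu"  [B.lim ++ "u"]
28. n0.depth = false  [false]
29. n0.env = 6  [6]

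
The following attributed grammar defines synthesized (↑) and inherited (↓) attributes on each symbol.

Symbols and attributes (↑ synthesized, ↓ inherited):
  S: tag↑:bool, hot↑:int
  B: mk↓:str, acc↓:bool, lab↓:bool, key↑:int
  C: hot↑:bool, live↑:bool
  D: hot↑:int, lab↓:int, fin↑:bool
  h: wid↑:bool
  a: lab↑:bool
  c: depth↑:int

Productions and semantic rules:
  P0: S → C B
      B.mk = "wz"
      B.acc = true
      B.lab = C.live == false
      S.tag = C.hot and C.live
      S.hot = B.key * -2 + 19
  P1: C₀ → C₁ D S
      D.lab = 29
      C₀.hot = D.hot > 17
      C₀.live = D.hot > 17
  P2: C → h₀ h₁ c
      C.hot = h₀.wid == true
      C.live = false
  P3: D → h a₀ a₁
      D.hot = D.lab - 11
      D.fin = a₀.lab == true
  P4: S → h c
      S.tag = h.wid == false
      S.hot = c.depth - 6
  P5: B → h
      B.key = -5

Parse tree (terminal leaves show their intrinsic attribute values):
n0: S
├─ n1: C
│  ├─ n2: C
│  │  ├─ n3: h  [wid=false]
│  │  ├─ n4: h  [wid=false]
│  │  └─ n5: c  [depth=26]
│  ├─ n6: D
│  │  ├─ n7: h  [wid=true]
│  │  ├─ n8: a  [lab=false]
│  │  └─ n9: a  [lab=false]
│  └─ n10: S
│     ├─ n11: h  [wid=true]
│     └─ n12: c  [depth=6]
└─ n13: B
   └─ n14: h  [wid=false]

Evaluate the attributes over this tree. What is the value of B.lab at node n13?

1. n3.wid = false  [terminal]
2. n4.wid = false  [terminal]
3. n5.depth = 26  [terminal]
4. n2.hot = false  [h₀.wid == true]
5. n2.live = false  [false]
6. n6.lab = 29  [29]
7. n7.wid = true  [terminal]
8. n8.lab = false  [terminal]
9. n9.lab = false  [terminal]
10. n6.hot = 18  [D.lab - 11]
11. n6.fin = false  [a₀.lab == true]
12. n11.wid = true  [terminal]
13. n12.depth = 6  [terminal]
14. n10.tag = false  [h.wid == false]
15. n10.hot = 0  [c.depth - 6]
16. n1.hot = true  [D.hot > 17]
17. n1.live = true  [D.hot > 17]
18. n13.mk = "wz"  ["wz"]
19. n13.acc = true  [true]
20. n13.lab = false  [C.live == false]
21. n14.wid = false  [terminal]
22. n13.key = -5  [-5]
23. n0.tag = true  [C.hot and C.live]
24. n0.hot = 29  [B.key * -2 + 19]

false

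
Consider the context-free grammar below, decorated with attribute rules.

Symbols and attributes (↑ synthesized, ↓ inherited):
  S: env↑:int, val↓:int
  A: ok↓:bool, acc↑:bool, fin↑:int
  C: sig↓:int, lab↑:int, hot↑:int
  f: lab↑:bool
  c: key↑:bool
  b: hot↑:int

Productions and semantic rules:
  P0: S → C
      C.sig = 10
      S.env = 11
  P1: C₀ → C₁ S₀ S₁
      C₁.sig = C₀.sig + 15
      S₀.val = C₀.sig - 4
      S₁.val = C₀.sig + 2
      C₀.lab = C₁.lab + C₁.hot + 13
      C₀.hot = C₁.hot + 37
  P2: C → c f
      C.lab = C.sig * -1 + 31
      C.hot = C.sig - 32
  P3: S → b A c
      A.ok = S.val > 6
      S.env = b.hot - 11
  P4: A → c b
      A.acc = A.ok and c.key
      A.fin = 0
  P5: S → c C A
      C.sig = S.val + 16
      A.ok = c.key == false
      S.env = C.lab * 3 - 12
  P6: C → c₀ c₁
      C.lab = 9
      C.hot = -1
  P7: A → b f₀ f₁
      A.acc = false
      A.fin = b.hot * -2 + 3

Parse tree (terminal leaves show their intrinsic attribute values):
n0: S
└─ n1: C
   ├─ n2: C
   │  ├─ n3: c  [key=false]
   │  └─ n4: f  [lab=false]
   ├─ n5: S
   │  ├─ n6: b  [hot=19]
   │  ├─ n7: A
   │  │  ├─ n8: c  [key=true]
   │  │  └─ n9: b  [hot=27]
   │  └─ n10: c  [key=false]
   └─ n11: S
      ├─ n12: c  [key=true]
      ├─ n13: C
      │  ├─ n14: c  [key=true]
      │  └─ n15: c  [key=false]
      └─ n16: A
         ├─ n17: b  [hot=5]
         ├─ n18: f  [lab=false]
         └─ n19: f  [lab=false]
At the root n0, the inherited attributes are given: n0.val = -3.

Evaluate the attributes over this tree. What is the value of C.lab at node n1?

12

1. n0.val = -3  [given at root]
2. n1.sig = 10  [10]
3. n2.sig = 25  [C₀.sig + 15]
4. n3.key = false  [terminal]
5. n4.lab = false  [terminal]
6. n2.lab = 6  [C.sig * -1 + 31]
7. n2.hot = -7  [C.sig - 32]
8. n5.val = 6  [C₀.sig - 4]
9. n6.hot = 19  [terminal]
10. n7.ok = false  [S.val > 6]
11. n8.key = true  [terminal]
12. n9.hot = 27  [terminal]
13. n7.acc = false  [A.ok and c.key]
14. n7.fin = 0  [0]
15. n10.key = false  [terminal]
16. n5.env = 8  [b.hot - 11]
17. n11.val = 12  [C₀.sig + 2]
18. n12.key = true  [terminal]
19. n13.sig = 28  [S.val + 16]
20. n14.key = true  [terminal]
21. n15.key = false  [terminal]
22. n13.lab = 9  [9]
23. n13.hot = -1  [-1]
24. n16.ok = false  [c.key == false]
25. n17.hot = 5  [terminal]
26. n18.lab = false  [terminal]
27. n19.lab = false  [terminal]
28. n16.acc = false  [false]
29. n16.fin = -7  [b.hot * -2 + 3]
30. n11.env = 15  [C.lab * 3 - 12]
31. n1.lab = 12  [C₁.lab + C₁.hot + 13]
32. n1.hot = 30  [C₁.hot + 37]
33. n0.env = 11  [11]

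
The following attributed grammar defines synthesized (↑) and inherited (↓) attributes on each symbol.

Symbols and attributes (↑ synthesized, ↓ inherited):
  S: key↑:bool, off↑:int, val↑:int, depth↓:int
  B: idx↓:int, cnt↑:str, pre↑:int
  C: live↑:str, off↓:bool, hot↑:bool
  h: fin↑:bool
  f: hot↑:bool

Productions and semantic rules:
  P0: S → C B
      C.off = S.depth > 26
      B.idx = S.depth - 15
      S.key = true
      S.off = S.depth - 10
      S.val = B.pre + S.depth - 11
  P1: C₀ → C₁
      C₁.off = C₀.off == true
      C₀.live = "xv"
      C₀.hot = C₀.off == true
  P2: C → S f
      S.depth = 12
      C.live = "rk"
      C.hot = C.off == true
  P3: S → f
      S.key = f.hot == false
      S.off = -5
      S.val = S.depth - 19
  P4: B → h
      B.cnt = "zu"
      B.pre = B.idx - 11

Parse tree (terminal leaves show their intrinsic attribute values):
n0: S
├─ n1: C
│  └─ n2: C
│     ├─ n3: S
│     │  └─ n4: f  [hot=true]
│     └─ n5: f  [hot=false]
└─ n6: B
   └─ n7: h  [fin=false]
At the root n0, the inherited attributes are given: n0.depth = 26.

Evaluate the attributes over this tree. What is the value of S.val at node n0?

15

1. n0.depth = 26  [given at root]
2. n1.off = false  [S.depth > 26]
3. n2.off = false  [C₀.off == true]
4. n3.depth = 12  [12]
5. n4.hot = true  [terminal]
6. n3.key = false  [f.hot == false]
7. n3.off = -5  [-5]
8. n3.val = -7  [S.depth - 19]
9. n5.hot = false  [terminal]
10. n2.live = "rk"  ["rk"]
11. n2.hot = false  [C.off == true]
12. n1.live = "xv"  ["xv"]
13. n1.hot = false  [C₀.off == true]
14. n6.idx = 11  [S.depth - 15]
15. n7.fin = false  [terminal]
16. n6.cnt = "zu"  ["zu"]
17. n6.pre = 0  [B.idx - 11]
18. n0.key = true  [true]
19. n0.off = 16  [S.depth - 10]
20. n0.val = 15  [B.pre + S.depth - 11]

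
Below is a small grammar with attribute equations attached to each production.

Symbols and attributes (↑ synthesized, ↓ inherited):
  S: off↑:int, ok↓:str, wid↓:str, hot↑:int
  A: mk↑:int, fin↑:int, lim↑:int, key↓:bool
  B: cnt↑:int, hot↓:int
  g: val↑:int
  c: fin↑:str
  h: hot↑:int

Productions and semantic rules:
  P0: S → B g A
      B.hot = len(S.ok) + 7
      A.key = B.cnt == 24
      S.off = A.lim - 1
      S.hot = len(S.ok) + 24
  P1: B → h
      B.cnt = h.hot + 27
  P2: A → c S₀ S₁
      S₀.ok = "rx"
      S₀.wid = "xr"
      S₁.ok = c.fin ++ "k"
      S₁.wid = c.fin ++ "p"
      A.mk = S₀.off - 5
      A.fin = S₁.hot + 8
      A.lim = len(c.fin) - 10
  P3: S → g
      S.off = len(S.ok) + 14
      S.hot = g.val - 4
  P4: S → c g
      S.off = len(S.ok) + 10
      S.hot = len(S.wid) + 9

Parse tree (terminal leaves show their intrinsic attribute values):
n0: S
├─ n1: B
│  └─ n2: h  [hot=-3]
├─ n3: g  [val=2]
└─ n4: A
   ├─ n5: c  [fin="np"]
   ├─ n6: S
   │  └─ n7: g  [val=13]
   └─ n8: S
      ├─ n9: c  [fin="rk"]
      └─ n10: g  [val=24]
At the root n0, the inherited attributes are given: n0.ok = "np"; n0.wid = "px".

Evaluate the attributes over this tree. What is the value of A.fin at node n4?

1. n0.ok = "np"  [given at root]
2. n0.wid = "px"  [given at root]
3. n1.hot = 9  [len(S.ok) + 7]
4. n2.hot = -3  [terminal]
5. n1.cnt = 24  [h.hot + 27]
6. n3.val = 2  [terminal]
7. n4.key = true  [B.cnt == 24]
8. n5.fin = "np"  [terminal]
9. n6.ok = "rx"  ["rx"]
10. n6.wid = "xr"  ["xr"]
11. n7.val = 13  [terminal]
12. n6.off = 16  [len(S.ok) + 14]
13. n6.hot = 9  [g.val - 4]
14. n8.ok = "npk"  [c.fin ++ "k"]
15. n8.wid = "npp"  [c.fin ++ "p"]
16. n9.fin = "rk"  [terminal]
17. n10.val = 24  [terminal]
18. n8.off = 13  [len(S.ok) + 10]
19. n8.hot = 12  [len(S.wid) + 9]
20. n4.mk = 11  [S₀.off - 5]
21. n4.fin = 20  [S₁.hot + 8]
22. n4.lim = -8  [len(c.fin) - 10]
23. n0.off = -9  [A.lim - 1]
24. n0.hot = 26  [len(S.ok) + 24]

20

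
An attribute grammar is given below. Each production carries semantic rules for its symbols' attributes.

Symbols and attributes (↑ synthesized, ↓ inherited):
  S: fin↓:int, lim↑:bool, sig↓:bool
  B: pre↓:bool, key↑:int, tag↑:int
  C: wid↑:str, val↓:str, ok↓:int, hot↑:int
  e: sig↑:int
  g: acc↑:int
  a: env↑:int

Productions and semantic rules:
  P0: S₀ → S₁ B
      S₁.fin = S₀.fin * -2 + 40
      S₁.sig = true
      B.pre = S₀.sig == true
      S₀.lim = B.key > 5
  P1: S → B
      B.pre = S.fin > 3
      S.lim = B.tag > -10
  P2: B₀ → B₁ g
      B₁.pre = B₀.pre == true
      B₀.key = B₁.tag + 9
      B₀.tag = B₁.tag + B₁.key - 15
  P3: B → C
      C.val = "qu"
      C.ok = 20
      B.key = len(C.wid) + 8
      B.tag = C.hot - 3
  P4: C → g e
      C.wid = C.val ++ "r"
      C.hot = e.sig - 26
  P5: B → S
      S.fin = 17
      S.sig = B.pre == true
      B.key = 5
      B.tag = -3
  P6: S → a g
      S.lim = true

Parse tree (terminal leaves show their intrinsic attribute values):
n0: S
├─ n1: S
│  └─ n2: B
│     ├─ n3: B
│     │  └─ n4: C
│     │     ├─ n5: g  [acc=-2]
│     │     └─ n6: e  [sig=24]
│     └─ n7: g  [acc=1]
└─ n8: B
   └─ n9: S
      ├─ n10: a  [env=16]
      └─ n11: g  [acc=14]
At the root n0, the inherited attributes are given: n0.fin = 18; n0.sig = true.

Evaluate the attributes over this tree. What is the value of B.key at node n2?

4

1. n0.fin = 18  [given at root]
2. n0.sig = true  [given at root]
3. n1.fin = 4  [S₀.fin * -2 + 40]
4. n1.sig = true  [true]
5. n2.pre = true  [S.fin > 3]
6. n3.pre = true  [B₀.pre == true]
7. n4.val = "qu"  ["qu"]
8. n4.ok = 20  [20]
9. n5.acc = -2  [terminal]
10. n6.sig = 24  [terminal]
11. n4.wid = "qur"  [C.val ++ "r"]
12. n4.hot = -2  [e.sig - 26]
13. n3.key = 11  [len(C.wid) + 8]
14. n3.tag = -5  [C.hot - 3]
15. n7.acc = 1  [terminal]
16. n2.key = 4  [B₁.tag + 9]
17. n2.tag = -9  [B₁.tag + B₁.key - 15]
18. n1.lim = true  [B.tag > -10]
19. n8.pre = true  [S₀.sig == true]
20. n9.fin = 17  [17]
21. n9.sig = true  [B.pre == true]
22. n10.env = 16  [terminal]
23. n11.acc = 14  [terminal]
24. n9.lim = true  [true]
25. n8.key = 5  [5]
26. n8.tag = -3  [-3]
27. n0.lim = false  [B.key > 5]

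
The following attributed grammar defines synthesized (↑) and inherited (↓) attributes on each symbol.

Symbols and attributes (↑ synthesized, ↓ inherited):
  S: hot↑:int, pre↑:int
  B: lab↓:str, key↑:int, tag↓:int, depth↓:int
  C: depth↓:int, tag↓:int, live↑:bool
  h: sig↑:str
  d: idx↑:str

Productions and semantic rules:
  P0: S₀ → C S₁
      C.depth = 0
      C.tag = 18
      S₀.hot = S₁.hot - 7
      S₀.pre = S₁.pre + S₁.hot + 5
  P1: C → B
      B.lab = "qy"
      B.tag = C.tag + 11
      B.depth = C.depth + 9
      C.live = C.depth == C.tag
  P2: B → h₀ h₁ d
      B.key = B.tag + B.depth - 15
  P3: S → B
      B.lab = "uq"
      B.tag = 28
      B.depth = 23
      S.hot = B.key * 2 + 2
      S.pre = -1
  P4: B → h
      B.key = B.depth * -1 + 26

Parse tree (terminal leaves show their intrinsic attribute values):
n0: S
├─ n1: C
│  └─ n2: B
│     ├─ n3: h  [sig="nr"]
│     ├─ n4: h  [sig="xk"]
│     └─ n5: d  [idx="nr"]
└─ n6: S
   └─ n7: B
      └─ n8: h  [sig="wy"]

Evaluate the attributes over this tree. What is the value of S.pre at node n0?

12

1. n1.depth = 0  [0]
2. n1.tag = 18  [18]
3. n2.lab = "qy"  ["qy"]
4. n2.tag = 29  [C.tag + 11]
5. n2.depth = 9  [C.depth + 9]
6. n3.sig = "nr"  [terminal]
7. n4.sig = "xk"  [terminal]
8. n5.idx = "nr"  [terminal]
9. n2.key = 23  [B.tag + B.depth - 15]
10. n1.live = false  [C.depth == C.tag]
11. n7.lab = "uq"  ["uq"]
12. n7.tag = 28  [28]
13. n7.depth = 23  [23]
14. n8.sig = "wy"  [terminal]
15. n7.key = 3  [B.depth * -1 + 26]
16. n6.hot = 8  [B.key * 2 + 2]
17. n6.pre = -1  [-1]
18. n0.hot = 1  [S₁.hot - 7]
19. n0.pre = 12  [S₁.pre + S₁.hot + 5]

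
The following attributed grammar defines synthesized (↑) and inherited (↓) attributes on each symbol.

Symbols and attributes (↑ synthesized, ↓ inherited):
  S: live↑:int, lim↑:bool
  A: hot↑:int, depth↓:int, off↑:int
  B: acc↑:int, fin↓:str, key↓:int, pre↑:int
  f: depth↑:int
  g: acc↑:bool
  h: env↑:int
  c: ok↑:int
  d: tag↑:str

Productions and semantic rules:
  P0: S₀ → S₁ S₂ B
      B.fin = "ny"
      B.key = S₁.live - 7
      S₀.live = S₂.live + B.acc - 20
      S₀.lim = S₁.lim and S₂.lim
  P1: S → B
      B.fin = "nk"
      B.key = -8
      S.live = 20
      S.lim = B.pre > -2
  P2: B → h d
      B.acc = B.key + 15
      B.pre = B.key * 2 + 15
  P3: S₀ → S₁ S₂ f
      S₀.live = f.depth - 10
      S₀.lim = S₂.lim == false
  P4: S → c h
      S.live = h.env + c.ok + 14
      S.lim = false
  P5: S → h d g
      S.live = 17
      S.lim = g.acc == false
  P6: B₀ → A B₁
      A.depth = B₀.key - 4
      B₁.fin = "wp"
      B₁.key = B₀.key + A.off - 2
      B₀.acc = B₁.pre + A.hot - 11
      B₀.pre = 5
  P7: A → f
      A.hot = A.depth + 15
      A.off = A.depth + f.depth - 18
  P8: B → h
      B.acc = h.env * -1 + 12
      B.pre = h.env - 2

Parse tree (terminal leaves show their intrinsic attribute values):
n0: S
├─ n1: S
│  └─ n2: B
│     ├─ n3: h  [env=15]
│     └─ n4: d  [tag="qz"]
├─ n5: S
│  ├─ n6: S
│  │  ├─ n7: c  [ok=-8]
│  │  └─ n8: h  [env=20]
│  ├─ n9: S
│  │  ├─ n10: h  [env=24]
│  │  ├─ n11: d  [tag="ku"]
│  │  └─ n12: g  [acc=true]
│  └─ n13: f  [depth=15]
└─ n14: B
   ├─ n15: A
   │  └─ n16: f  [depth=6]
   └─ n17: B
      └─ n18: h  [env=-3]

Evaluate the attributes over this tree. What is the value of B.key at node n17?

1. n2.fin = "nk"  ["nk"]
2. n2.key = -8  [-8]
3. n3.env = 15  [terminal]
4. n4.tag = "qz"  [terminal]
5. n2.acc = 7  [B.key + 15]
6. n2.pre = -1  [B.key * 2 + 15]
7. n1.live = 20  [20]
8. n1.lim = true  [B.pre > -2]
9. n7.ok = -8  [terminal]
10. n8.env = 20  [terminal]
11. n6.live = 26  [h.env + c.ok + 14]
12. n6.lim = false  [false]
13. n10.env = 24  [terminal]
14. n11.tag = "ku"  [terminal]
15. n12.acc = true  [terminal]
16. n9.live = 17  [17]
17. n9.lim = false  [g.acc == false]
18. n13.depth = 15  [terminal]
19. n5.live = 5  [f.depth - 10]
20. n5.lim = true  [S₂.lim == false]
21. n14.fin = "ny"  ["ny"]
22. n14.key = 13  [S₁.live - 7]
23. n15.depth = 9  [B₀.key - 4]
24. n16.depth = 6  [terminal]
25. n15.hot = 24  [A.depth + 15]
26. n15.off = -3  [A.depth + f.depth - 18]
27. n17.fin = "wp"  ["wp"]
28. n17.key = 8  [B₀.key + A.off - 2]
29. n18.env = -3  [terminal]
30. n17.acc = 15  [h.env * -1 + 12]
31. n17.pre = -5  [h.env - 2]
32. n14.acc = 8  [B₁.pre + A.hot - 11]
33. n14.pre = 5  [5]
34. n0.live = -7  [S₂.live + B.acc - 20]
35. n0.lim = true  [S₁.lim and S₂.lim]

8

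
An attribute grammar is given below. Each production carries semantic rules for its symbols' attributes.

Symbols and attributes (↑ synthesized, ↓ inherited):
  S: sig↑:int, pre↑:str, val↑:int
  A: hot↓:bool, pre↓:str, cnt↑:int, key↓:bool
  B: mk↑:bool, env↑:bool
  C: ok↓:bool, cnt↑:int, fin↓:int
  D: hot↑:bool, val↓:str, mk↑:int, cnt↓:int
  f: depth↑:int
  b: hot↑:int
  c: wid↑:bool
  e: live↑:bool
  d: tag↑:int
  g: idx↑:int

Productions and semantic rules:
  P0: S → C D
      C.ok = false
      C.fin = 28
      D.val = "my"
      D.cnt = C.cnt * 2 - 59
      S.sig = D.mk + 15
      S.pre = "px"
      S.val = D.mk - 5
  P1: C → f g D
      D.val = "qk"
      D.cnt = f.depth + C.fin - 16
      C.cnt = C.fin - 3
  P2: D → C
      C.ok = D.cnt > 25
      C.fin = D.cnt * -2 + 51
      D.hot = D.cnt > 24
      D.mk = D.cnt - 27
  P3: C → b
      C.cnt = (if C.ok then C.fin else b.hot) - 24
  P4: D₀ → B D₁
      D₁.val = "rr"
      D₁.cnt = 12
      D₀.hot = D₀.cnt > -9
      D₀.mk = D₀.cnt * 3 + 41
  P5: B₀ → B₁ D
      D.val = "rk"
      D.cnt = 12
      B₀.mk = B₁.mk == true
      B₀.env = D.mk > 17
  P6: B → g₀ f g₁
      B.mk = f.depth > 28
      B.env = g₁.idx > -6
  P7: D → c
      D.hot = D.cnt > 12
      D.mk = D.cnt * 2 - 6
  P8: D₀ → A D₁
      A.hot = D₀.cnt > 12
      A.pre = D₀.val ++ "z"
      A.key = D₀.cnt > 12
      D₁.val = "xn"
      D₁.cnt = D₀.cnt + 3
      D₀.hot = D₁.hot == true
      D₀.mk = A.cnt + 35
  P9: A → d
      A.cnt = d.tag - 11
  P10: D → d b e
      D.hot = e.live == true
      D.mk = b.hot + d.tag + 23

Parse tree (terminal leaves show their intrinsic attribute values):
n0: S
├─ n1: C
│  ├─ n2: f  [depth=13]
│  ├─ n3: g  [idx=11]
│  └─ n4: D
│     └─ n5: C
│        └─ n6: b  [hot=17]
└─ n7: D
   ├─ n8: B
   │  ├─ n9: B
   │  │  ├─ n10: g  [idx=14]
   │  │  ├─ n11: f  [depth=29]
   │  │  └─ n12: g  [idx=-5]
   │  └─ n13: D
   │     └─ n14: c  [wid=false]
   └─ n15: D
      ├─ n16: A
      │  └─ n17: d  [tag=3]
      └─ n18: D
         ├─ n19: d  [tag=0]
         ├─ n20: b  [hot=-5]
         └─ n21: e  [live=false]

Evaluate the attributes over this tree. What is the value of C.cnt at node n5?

-7

1. n1.ok = false  [false]
2. n1.fin = 28  [28]
3. n2.depth = 13  [terminal]
4. n3.idx = 11  [terminal]
5. n4.val = "qk"  ["qk"]
6. n4.cnt = 25  [f.depth + C.fin - 16]
7. n5.ok = false  [D.cnt > 25]
8. n5.fin = 1  [D.cnt * -2 + 51]
9. n6.hot = 17  [terminal]
10. n5.cnt = -7  [(if C.ok then C.fin else b.hot) - 24]
11. n4.hot = true  [D.cnt > 24]
12. n4.mk = -2  [D.cnt - 27]
13. n1.cnt = 25  [C.fin - 3]
14. n7.val = "my"  ["my"]
15. n7.cnt = -9  [C.cnt * 2 - 59]
16. n10.idx = 14  [terminal]
17. n11.depth = 29  [terminal]
18. n12.idx = -5  [terminal]
19. n9.mk = true  [f.depth > 28]
20. n9.env = true  [g₁.idx > -6]
21. n13.val = "rk"  ["rk"]
22. n13.cnt = 12  [12]
23. n14.wid = false  [terminal]
24. n13.hot = false  [D.cnt > 12]
25. n13.mk = 18  [D.cnt * 2 - 6]
26. n8.mk = true  [B₁.mk == true]
27. n8.env = true  [D.mk > 17]
28. n15.val = "rr"  ["rr"]
29. n15.cnt = 12  [12]
30. n16.hot = false  [D₀.cnt > 12]
31. n16.pre = "rrz"  [D₀.val ++ "z"]
32. n16.key = false  [D₀.cnt > 12]
33. n17.tag = 3  [terminal]
34. n16.cnt = -8  [d.tag - 11]
35. n18.val = "xn"  ["xn"]
36. n18.cnt = 15  [D₀.cnt + 3]
37. n19.tag = 0  [terminal]
38. n20.hot = -5  [terminal]
39. n21.live = false  [terminal]
40. n18.hot = false  [e.live == true]
41. n18.mk = 18  [b.hot + d.tag + 23]
42. n15.hot = false  [D₁.hot == true]
43. n15.mk = 27  [A.cnt + 35]
44. n7.hot = false  [D₀.cnt > -9]
45. n7.mk = 14  [D₀.cnt * 3 + 41]
46. n0.sig = 29  [D.mk + 15]
47. n0.pre = "px"  ["px"]
48. n0.val = 9  [D.mk - 5]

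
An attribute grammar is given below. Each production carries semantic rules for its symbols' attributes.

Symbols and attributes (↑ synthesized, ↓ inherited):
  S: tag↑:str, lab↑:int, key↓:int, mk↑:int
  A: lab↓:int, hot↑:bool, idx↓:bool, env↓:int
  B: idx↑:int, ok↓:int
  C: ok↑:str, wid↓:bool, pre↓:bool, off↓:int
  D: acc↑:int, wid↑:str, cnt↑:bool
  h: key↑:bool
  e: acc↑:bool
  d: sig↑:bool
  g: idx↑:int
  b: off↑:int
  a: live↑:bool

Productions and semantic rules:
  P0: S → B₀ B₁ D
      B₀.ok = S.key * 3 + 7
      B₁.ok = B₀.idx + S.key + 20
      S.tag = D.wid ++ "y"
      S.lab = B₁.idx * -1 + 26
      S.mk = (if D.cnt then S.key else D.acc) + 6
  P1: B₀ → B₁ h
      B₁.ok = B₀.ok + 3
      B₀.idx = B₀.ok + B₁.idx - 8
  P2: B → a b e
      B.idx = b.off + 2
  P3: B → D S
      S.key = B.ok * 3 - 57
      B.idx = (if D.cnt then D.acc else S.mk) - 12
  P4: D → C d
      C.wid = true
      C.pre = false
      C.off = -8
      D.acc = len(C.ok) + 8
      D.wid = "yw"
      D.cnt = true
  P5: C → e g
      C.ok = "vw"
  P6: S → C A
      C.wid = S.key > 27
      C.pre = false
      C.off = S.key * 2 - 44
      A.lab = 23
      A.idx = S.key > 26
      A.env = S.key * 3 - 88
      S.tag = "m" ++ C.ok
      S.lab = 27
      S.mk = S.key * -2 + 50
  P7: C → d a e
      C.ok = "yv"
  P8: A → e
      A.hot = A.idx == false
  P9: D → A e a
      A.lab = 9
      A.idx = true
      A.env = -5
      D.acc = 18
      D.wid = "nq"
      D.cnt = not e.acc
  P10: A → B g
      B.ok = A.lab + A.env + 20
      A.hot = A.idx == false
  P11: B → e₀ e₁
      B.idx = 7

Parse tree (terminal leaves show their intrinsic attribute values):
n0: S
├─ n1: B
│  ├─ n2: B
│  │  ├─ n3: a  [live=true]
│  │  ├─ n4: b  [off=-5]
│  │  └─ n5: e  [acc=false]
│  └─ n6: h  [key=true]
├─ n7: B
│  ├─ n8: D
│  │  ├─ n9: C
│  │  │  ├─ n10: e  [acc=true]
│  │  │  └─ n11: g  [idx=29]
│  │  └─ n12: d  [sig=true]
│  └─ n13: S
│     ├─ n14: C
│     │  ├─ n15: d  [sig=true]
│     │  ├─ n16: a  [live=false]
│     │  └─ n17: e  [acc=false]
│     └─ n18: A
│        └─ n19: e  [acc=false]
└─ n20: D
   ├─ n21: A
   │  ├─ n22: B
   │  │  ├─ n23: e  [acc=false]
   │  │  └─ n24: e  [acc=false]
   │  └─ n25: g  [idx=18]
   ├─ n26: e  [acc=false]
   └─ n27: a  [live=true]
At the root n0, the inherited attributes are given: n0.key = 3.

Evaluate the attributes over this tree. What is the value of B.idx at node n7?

1. n0.key = 3  [given at root]
2. n1.ok = 16  [S.key * 3 + 7]
3. n2.ok = 19  [B₀.ok + 3]
4. n3.live = true  [terminal]
5. n4.off = -5  [terminal]
6. n5.acc = false  [terminal]
7. n2.idx = -3  [b.off + 2]
8. n6.key = true  [terminal]
9. n1.idx = 5  [B₀.ok + B₁.idx - 8]
10. n7.ok = 28  [B₀.idx + S.key + 20]
11. n9.wid = true  [true]
12. n9.pre = false  [false]
13. n9.off = -8  [-8]
14. n10.acc = true  [terminal]
15. n11.idx = 29  [terminal]
16. n9.ok = "vw"  ["vw"]
17. n12.sig = true  [terminal]
18. n8.acc = 10  [len(C.ok) + 8]
19. n8.wid = "yw"  ["yw"]
20. n8.cnt = true  [true]
21. n13.key = 27  [B.ok * 3 - 57]
22. n14.wid = false  [S.key > 27]
23. n14.pre = false  [false]
24. n14.off = 10  [S.key * 2 - 44]
25. n15.sig = true  [terminal]
26. n16.live = false  [terminal]
27. n17.acc = false  [terminal]
28. n14.ok = "yv"  ["yv"]
29. n18.lab = 23  [23]
30. n18.idx = true  [S.key > 26]
31. n18.env = -7  [S.key * 3 - 88]
32. n19.acc = false  [terminal]
33. n18.hot = false  [A.idx == false]
34. n13.tag = "myv"  ["m" ++ C.ok]
35. n13.lab = 27  [27]
36. n13.mk = -4  [S.key * -2 + 50]
37. n7.idx = -2  [(if D.cnt then D.acc else S.mk) - 12]
38. n21.lab = 9  [9]
39. n21.idx = true  [true]
40. n21.env = -5  [-5]
41. n22.ok = 24  [A.lab + A.env + 20]
42. n23.acc = false  [terminal]
43. n24.acc = false  [terminal]
44. n22.idx = 7  [7]
45. n25.idx = 18  [terminal]
46. n21.hot = false  [A.idx == false]
47. n26.acc = false  [terminal]
48. n27.live = true  [terminal]
49. n20.acc = 18  [18]
50. n20.wid = "nq"  ["nq"]
51. n20.cnt = true  [not e.acc]
52. n0.tag = "nqy"  [D.wid ++ "y"]
53. n0.lab = 28  [B₁.idx * -1 + 26]
54. n0.mk = 9  [(if D.cnt then S.key else D.acc) + 6]

-2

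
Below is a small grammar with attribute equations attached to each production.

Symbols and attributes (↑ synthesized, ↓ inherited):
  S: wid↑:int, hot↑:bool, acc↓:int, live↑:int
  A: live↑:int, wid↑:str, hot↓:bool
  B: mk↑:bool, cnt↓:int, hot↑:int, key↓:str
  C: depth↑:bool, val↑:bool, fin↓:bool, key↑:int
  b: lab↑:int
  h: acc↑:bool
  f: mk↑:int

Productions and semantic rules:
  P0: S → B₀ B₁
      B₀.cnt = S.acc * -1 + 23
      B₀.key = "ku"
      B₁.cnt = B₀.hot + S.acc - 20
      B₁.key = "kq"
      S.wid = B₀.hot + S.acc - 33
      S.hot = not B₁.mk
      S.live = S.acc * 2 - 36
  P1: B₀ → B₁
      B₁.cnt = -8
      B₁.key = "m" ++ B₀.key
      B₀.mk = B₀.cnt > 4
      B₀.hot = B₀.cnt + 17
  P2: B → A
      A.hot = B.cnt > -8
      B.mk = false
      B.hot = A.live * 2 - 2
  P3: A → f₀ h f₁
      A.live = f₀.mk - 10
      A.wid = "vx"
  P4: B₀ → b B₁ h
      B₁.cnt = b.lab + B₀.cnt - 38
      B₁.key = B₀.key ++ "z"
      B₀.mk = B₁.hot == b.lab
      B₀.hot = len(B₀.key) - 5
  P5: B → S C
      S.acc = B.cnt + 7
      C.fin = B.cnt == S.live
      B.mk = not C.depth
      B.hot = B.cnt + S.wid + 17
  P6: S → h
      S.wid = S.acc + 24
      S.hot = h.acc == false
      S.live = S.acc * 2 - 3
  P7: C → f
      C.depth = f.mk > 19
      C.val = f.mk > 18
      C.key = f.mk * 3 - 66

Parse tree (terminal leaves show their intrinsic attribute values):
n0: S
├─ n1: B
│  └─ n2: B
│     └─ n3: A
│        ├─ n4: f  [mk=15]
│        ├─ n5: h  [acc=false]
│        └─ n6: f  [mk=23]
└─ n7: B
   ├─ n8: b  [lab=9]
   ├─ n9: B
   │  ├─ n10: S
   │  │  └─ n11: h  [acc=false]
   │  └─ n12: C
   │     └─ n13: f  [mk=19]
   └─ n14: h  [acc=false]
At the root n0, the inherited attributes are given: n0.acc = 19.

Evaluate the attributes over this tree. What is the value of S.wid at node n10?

22

1. n0.acc = 19  [given at root]
2. n1.cnt = 4  [S.acc * -1 + 23]
3. n1.key = "ku"  ["ku"]
4. n2.cnt = -8  [-8]
5. n2.key = "mku"  ["m" ++ B₀.key]
6. n3.hot = false  [B.cnt > -8]
7. n4.mk = 15  [terminal]
8. n5.acc = false  [terminal]
9. n6.mk = 23  [terminal]
10. n3.live = 5  [f₀.mk - 10]
11. n3.wid = "vx"  ["vx"]
12. n2.mk = false  [false]
13. n2.hot = 8  [A.live * 2 - 2]
14. n1.mk = false  [B₀.cnt > 4]
15. n1.hot = 21  [B₀.cnt + 17]
16. n7.cnt = 20  [B₀.hot + S.acc - 20]
17. n7.key = "kq"  ["kq"]
18. n8.lab = 9  [terminal]
19. n9.cnt = -9  [b.lab + B₀.cnt - 38]
20. n9.key = "kqz"  [B₀.key ++ "z"]
21. n10.acc = -2  [B.cnt + 7]
22. n11.acc = false  [terminal]
23. n10.wid = 22  [S.acc + 24]
24. n10.hot = true  [h.acc == false]
25. n10.live = -7  [S.acc * 2 - 3]
26. n12.fin = false  [B.cnt == S.live]
27. n13.mk = 19  [terminal]
28. n12.depth = false  [f.mk > 19]
29. n12.val = true  [f.mk > 18]
30. n12.key = -9  [f.mk * 3 - 66]
31. n9.mk = true  [not C.depth]
32. n9.hot = 30  [B.cnt + S.wid + 17]
33. n14.acc = false  [terminal]
34. n7.mk = false  [B₁.hot == b.lab]
35. n7.hot = -3  [len(B₀.key) - 5]
36. n0.wid = 7  [B₀.hot + S.acc - 33]
37. n0.hot = true  [not B₁.mk]
38. n0.live = 2  [S.acc * 2 - 36]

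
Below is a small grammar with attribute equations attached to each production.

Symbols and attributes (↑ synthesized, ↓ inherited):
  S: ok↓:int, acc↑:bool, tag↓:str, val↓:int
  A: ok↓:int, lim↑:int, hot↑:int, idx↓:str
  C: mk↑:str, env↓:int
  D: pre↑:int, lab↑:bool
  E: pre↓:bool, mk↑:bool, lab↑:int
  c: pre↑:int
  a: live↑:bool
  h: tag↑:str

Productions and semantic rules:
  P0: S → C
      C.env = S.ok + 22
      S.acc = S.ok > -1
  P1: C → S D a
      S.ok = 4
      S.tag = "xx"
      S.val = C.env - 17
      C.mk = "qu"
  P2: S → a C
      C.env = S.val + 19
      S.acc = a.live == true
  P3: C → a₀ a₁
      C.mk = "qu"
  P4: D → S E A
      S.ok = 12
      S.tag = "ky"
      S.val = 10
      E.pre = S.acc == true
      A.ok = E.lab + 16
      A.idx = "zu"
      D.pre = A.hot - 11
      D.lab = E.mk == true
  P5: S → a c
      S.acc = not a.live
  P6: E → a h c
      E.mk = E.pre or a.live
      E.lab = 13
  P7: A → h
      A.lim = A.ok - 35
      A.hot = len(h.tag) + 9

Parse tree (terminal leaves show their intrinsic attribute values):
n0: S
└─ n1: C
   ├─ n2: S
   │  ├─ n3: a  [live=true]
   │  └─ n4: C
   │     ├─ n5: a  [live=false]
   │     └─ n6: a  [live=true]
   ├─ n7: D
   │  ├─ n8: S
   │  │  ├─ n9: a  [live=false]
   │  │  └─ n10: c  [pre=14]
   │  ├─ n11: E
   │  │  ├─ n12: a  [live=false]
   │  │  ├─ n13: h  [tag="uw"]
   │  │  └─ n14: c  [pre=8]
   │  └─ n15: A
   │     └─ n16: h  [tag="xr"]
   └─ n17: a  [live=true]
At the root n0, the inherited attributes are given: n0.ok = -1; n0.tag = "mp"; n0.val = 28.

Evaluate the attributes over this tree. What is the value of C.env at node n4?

1. n0.ok = -1  [given at root]
2. n0.tag = "mp"  [given at root]
3. n0.val = 28  [given at root]
4. n1.env = 21  [S.ok + 22]
5. n2.ok = 4  [4]
6. n2.tag = "xx"  ["xx"]
7. n2.val = 4  [C.env - 17]
8. n3.live = true  [terminal]
9. n4.env = 23  [S.val + 19]
10. n5.live = false  [terminal]
11. n6.live = true  [terminal]
12. n4.mk = "qu"  ["qu"]
13. n2.acc = true  [a.live == true]
14. n8.ok = 12  [12]
15. n8.tag = "ky"  ["ky"]
16. n8.val = 10  [10]
17. n9.live = false  [terminal]
18. n10.pre = 14  [terminal]
19. n8.acc = true  [not a.live]
20. n11.pre = true  [S.acc == true]
21. n12.live = false  [terminal]
22. n13.tag = "uw"  [terminal]
23. n14.pre = 8  [terminal]
24. n11.mk = true  [E.pre or a.live]
25. n11.lab = 13  [13]
26. n15.ok = 29  [E.lab + 16]
27. n15.idx = "zu"  ["zu"]
28. n16.tag = "xr"  [terminal]
29. n15.lim = -6  [A.ok - 35]
30. n15.hot = 11  [len(h.tag) + 9]
31. n7.pre = 0  [A.hot - 11]
32. n7.lab = true  [E.mk == true]
33. n17.live = true  [terminal]
34. n1.mk = "qu"  ["qu"]
35. n0.acc = false  [S.ok > -1]

23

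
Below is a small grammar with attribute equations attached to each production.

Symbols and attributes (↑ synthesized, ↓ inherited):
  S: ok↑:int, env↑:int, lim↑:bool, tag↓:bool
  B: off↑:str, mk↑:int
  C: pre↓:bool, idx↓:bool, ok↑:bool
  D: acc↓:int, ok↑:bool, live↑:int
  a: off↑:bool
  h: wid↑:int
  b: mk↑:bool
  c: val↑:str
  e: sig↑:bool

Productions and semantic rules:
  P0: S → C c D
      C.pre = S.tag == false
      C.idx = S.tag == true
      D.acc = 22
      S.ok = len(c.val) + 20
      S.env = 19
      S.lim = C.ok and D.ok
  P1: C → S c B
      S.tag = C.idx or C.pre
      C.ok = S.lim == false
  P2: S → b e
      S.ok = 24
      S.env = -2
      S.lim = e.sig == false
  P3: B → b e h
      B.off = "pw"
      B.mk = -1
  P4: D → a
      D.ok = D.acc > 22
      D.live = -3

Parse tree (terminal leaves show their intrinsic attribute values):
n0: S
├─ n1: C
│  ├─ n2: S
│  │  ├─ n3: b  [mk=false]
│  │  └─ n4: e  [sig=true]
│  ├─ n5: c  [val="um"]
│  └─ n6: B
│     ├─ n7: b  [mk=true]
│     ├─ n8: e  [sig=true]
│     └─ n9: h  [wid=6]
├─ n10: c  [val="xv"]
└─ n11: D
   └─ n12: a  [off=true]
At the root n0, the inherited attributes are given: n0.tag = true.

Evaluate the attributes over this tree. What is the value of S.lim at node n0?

1. n0.tag = true  [given at root]
2. n1.pre = false  [S.tag == false]
3. n1.idx = true  [S.tag == true]
4. n2.tag = true  [C.idx or C.pre]
5. n3.mk = false  [terminal]
6. n4.sig = true  [terminal]
7. n2.ok = 24  [24]
8. n2.env = -2  [-2]
9. n2.lim = false  [e.sig == false]
10. n5.val = "um"  [terminal]
11. n7.mk = true  [terminal]
12. n8.sig = true  [terminal]
13. n9.wid = 6  [terminal]
14. n6.off = "pw"  ["pw"]
15. n6.mk = -1  [-1]
16. n1.ok = true  [S.lim == false]
17. n10.val = "xv"  [terminal]
18. n11.acc = 22  [22]
19. n12.off = true  [terminal]
20. n11.ok = false  [D.acc > 22]
21. n11.live = -3  [-3]
22. n0.ok = 22  [len(c.val) + 20]
23. n0.env = 19  [19]
24. n0.lim = false  [C.ok and D.ok]

false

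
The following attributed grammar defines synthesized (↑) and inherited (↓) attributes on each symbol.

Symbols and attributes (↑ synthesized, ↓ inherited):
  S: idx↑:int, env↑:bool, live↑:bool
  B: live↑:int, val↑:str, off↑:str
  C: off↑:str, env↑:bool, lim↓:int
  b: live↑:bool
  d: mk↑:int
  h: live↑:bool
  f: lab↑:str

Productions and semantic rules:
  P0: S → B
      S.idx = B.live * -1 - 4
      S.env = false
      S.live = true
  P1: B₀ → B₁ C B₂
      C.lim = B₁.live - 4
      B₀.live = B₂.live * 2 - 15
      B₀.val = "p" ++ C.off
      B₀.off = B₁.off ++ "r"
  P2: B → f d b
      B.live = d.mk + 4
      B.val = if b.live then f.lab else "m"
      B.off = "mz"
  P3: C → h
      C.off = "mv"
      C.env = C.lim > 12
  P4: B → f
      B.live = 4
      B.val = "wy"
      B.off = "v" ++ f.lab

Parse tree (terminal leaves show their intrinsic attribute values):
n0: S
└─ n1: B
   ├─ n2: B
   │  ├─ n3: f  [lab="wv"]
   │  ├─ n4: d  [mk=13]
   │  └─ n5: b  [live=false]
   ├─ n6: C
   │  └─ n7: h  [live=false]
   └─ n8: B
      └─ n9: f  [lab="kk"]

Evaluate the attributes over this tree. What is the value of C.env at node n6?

true

1. n3.lab = "wv"  [terminal]
2. n4.mk = 13  [terminal]
3. n5.live = false  [terminal]
4. n2.live = 17  [d.mk + 4]
5. n2.val = "m"  [if b.live then f.lab else "m"]
6. n2.off = "mz"  ["mz"]
7. n6.lim = 13  [B₁.live - 4]
8. n7.live = false  [terminal]
9. n6.off = "mv"  ["mv"]
10. n6.env = true  [C.lim > 12]
11. n9.lab = "kk"  [terminal]
12. n8.live = 4  [4]
13. n8.val = "wy"  ["wy"]
14. n8.off = "vkk"  ["v" ++ f.lab]
15. n1.live = -7  [B₂.live * 2 - 15]
16. n1.val = "pmv"  ["p" ++ C.off]
17. n1.off = "mzr"  [B₁.off ++ "r"]
18. n0.idx = 3  [B.live * -1 - 4]
19. n0.env = false  [false]
20. n0.live = true  [true]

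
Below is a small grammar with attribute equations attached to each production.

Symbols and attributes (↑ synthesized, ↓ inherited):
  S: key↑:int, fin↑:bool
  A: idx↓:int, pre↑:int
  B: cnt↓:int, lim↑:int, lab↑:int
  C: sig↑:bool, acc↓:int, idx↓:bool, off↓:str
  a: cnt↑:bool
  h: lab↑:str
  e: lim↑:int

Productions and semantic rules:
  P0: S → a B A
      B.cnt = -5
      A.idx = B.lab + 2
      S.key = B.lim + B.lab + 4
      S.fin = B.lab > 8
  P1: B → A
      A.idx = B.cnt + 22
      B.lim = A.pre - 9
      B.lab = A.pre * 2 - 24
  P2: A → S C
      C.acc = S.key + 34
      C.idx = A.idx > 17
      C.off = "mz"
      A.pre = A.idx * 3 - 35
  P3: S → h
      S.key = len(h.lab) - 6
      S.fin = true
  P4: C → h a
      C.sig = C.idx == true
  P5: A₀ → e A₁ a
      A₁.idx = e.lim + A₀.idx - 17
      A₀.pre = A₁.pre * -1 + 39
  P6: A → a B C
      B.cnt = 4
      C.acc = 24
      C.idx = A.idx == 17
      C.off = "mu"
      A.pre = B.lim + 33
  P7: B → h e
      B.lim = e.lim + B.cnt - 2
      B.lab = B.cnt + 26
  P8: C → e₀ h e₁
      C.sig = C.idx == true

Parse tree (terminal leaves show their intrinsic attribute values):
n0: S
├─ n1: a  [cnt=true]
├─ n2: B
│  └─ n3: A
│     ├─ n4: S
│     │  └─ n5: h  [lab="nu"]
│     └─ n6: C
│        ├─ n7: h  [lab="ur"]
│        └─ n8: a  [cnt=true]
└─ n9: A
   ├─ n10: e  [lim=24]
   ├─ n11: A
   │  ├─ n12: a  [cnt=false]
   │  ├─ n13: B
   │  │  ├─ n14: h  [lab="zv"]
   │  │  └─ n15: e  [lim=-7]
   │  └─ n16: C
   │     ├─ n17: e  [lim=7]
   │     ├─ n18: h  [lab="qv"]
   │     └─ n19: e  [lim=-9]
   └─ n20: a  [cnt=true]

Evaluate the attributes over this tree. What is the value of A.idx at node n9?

1. n1.cnt = true  [terminal]
2. n2.cnt = -5  [-5]
3. n3.idx = 17  [B.cnt + 22]
4. n5.lab = "nu"  [terminal]
5. n4.key = -4  [len(h.lab) - 6]
6. n4.fin = true  [true]
7. n6.acc = 30  [S.key + 34]
8. n6.idx = false  [A.idx > 17]
9. n6.off = "mz"  ["mz"]
10. n7.lab = "ur"  [terminal]
11. n8.cnt = true  [terminal]
12. n6.sig = false  [C.idx == true]
13. n3.pre = 16  [A.idx * 3 - 35]
14. n2.lim = 7  [A.pre - 9]
15. n2.lab = 8  [A.pre * 2 - 24]
16. n9.idx = 10  [B.lab + 2]
17. n10.lim = 24  [terminal]
18. n11.idx = 17  [e.lim + A₀.idx - 17]
19. n12.cnt = false  [terminal]
20. n13.cnt = 4  [4]
21. n14.lab = "zv"  [terminal]
22. n15.lim = -7  [terminal]
23. n13.lim = -5  [e.lim + B.cnt - 2]
24. n13.lab = 30  [B.cnt + 26]
25. n16.acc = 24  [24]
26. n16.idx = true  [A.idx == 17]
27. n16.off = "mu"  ["mu"]
28. n17.lim = 7  [terminal]
29. n18.lab = "qv"  [terminal]
30. n19.lim = -9  [terminal]
31. n16.sig = true  [C.idx == true]
32. n11.pre = 28  [B.lim + 33]
33. n20.cnt = true  [terminal]
34. n9.pre = 11  [A₁.pre * -1 + 39]
35. n0.key = 19  [B.lim + B.lab + 4]
36. n0.fin = false  [B.lab > 8]

10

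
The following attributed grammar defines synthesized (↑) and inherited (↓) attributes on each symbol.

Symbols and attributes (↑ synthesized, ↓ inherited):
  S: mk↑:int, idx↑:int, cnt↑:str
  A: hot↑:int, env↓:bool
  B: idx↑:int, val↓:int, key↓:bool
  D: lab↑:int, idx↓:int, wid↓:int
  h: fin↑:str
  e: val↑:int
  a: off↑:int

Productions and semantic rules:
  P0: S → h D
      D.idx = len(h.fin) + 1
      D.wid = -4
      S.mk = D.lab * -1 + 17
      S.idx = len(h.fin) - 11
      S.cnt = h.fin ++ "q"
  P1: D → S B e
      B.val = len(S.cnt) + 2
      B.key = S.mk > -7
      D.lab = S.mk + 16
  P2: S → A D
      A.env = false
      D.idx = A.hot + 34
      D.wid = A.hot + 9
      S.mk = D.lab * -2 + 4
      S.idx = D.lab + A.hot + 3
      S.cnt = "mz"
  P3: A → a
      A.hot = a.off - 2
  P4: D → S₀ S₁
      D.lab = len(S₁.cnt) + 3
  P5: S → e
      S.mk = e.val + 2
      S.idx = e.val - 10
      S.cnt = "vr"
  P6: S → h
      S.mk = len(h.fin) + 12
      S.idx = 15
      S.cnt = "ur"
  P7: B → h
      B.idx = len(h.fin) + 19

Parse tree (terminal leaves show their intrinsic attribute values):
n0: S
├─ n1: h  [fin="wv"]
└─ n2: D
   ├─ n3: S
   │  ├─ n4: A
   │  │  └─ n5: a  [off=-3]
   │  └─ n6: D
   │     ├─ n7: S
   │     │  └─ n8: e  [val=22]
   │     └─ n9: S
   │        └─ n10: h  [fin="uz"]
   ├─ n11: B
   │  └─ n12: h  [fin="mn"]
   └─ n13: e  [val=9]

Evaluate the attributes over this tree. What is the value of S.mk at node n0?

1. n1.fin = "wv"  [terminal]
2. n2.idx = 3  [len(h.fin) + 1]
3. n2.wid = -4  [-4]
4. n4.env = false  [false]
5. n5.off = -3  [terminal]
6. n4.hot = -5  [a.off - 2]
7. n6.idx = 29  [A.hot + 34]
8. n6.wid = 4  [A.hot + 9]
9. n8.val = 22  [terminal]
10. n7.mk = 24  [e.val + 2]
11. n7.idx = 12  [e.val - 10]
12. n7.cnt = "vr"  ["vr"]
13. n10.fin = "uz"  [terminal]
14. n9.mk = 14  [len(h.fin) + 12]
15. n9.idx = 15  [15]
16. n9.cnt = "ur"  ["ur"]
17. n6.lab = 5  [len(S₁.cnt) + 3]
18. n3.mk = -6  [D.lab * -2 + 4]
19. n3.idx = 3  [D.lab + A.hot + 3]
20. n3.cnt = "mz"  ["mz"]
21. n11.val = 4  [len(S.cnt) + 2]
22. n11.key = true  [S.mk > -7]
23. n12.fin = "mn"  [terminal]
24. n11.idx = 21  [len(h.fin) + 19]
25. n13.val = 9  [terminal]
26. n2.lab = 10  [S.mk + 16]
27. n0.mk = 7  [D.lab * -1 + 17]
28. n0.idx = -9  [len(h.fin) - 11]
29. n0.cnt = "wvq"  [h.fin ++ "q"]

7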